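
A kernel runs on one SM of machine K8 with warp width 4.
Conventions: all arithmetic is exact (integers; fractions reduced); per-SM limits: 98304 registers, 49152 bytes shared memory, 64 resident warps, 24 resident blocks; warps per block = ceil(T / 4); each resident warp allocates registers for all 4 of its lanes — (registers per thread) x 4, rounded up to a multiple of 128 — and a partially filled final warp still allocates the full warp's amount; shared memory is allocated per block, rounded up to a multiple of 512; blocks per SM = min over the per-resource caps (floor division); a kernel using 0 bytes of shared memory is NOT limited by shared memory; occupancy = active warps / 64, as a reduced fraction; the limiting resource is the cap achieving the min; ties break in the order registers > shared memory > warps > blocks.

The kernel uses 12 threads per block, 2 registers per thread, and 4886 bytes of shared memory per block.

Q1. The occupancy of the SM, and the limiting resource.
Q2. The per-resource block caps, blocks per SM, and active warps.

Answer: occupancy 27/64, limited by shared memory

registers: 256 blocks
shared memory: 9 blocks
warps: 21 blocks
blocks: 24 blocks

Answer: 9 blocks, 27 active warps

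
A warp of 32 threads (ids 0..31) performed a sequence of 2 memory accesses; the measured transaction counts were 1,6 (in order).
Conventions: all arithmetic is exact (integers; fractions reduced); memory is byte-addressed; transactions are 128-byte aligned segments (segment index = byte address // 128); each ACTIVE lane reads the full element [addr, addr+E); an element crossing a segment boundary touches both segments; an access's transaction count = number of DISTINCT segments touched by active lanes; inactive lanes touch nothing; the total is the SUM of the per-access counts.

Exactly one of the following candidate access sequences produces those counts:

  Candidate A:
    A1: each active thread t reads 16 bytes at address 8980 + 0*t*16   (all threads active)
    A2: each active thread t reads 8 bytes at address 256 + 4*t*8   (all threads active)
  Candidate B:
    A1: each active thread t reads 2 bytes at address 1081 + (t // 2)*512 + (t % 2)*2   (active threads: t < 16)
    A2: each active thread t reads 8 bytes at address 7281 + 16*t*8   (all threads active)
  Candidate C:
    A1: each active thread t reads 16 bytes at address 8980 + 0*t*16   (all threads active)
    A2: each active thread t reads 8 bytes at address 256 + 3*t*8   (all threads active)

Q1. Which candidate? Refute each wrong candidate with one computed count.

A: A2 gives 8 transactions, not 6
B: A1 gives 8 transactions, not 1
C: all counts match (1,6)

Answer: C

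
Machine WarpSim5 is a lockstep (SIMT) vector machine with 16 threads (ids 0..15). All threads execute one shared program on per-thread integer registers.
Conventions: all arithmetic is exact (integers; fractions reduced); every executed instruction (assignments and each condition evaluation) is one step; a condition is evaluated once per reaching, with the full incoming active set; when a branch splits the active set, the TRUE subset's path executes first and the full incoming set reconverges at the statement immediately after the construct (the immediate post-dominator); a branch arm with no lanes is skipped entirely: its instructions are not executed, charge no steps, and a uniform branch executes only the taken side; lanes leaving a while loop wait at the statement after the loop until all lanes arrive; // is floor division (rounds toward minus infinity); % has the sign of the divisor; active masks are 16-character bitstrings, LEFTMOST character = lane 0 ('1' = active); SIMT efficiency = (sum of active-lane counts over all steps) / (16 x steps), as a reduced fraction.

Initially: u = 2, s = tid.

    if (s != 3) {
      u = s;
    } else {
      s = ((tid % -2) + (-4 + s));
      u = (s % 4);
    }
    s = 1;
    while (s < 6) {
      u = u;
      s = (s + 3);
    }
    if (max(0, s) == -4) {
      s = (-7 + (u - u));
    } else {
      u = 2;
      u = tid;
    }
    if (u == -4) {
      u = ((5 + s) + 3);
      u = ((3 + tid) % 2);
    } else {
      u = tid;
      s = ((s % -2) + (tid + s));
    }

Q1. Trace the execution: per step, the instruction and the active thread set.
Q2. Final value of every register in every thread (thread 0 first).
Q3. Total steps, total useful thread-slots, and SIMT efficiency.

step 0: eval (s != 3)                1111111111111111
step 1: u <- s                       1110111111111111
step 2: s <- ((tid % -2) + (-4 + s)) 0001000000000000
step 3: u <- (s % 4)                 0001000000000000
step 4: s <- 1                       1111111111111111
step 5: eval (s < 6)                 1111111111111111
step 6: u <- u                       1111111111111111
step 7: s <- (s + 3)                 1111111111111111
step 8: eval (s < 6)                 1111111111111111
step 9: u <- u                       1111111111111111
step 10: s <- (s + 3)                 1111111111111111
step 11: eval (s < 6)                 1111111111111111
step 12: eval (max(0, s) == -4)       1111111111111111
step 13: u <- 2                       1111111111111111
step 14: u <- tid                     1111111111111111
step 15: eval (u == -4)               1111111111111111
step 16: u <- tid                     1111111111111111
step 17: s <- ((s % -2) + (tid + s))  1111111111111111

Answer: 18 steps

u: 0,1,2,3,4,5,6,7,8,9,10,11,12,13,14,15
s: 6,7,8,9,10,11,12,13,14,15,16,17,18,19,20,21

steps = 18; useful = 257; efficiency = 257/288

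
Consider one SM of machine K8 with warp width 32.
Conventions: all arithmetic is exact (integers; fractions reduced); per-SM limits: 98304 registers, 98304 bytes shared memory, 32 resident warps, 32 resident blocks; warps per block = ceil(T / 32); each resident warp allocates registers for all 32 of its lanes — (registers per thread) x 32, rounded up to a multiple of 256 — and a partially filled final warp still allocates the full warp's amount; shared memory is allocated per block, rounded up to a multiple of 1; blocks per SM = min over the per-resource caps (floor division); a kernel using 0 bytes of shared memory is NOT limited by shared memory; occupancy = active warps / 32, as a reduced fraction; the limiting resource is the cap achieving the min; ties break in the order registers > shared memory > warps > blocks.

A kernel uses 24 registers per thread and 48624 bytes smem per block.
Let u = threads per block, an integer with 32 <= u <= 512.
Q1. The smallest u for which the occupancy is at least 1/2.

Answer: u = 225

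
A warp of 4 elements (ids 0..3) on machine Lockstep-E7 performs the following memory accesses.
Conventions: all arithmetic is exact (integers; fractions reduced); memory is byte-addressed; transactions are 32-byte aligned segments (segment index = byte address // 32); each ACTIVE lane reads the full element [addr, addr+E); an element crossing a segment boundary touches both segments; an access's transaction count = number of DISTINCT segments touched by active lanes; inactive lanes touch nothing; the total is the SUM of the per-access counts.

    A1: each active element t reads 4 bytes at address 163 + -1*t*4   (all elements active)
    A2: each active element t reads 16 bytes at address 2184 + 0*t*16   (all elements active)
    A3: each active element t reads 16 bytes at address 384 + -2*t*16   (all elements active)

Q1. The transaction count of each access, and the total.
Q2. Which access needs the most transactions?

A1: 2 transactions
A2: 1 transaction
A3: 4 transactions

Answer: 2,1,4; total 7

Answer: A3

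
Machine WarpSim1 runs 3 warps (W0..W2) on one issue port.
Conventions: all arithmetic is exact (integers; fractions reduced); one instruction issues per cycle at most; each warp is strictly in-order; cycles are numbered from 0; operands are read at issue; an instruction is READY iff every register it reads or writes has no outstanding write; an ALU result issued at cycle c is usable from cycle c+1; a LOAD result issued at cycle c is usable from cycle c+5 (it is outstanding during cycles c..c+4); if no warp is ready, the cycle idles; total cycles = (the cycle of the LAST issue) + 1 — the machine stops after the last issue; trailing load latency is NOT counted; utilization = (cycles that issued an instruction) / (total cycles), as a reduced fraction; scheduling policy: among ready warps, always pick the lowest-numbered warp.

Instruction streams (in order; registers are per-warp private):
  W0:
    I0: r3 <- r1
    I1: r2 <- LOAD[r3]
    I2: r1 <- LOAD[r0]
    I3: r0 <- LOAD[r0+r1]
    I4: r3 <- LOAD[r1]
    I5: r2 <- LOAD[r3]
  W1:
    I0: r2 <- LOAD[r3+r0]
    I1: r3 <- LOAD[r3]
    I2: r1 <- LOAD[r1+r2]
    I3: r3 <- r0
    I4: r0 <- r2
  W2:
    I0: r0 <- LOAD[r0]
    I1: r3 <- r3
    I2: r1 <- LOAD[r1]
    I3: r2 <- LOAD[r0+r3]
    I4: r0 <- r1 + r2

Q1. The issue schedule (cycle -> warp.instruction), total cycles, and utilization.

cycle 0: W0.I0
cycle 1: W0.I1
cycle 2: W0.I2
cycle 3: W1.I0
cycle 4: W1.I1
cycle 5: W2.I0
cycle 6: W2.I1
cycle 7: W0.I3
cycle 8: W0.I4
cycle 9: W1.I2
cycle 10: W1.I3
cycle 11: W1.I4
cycle 12: W2.I2
cycle 13: W0.I5
cycle 14: W2.I3
cycle 15: idle
cycle 16: idle
cycle 17: idle
cycle 18: idle
cycle 19: W2.I4

Answer: 20 cycles, utilization 4/5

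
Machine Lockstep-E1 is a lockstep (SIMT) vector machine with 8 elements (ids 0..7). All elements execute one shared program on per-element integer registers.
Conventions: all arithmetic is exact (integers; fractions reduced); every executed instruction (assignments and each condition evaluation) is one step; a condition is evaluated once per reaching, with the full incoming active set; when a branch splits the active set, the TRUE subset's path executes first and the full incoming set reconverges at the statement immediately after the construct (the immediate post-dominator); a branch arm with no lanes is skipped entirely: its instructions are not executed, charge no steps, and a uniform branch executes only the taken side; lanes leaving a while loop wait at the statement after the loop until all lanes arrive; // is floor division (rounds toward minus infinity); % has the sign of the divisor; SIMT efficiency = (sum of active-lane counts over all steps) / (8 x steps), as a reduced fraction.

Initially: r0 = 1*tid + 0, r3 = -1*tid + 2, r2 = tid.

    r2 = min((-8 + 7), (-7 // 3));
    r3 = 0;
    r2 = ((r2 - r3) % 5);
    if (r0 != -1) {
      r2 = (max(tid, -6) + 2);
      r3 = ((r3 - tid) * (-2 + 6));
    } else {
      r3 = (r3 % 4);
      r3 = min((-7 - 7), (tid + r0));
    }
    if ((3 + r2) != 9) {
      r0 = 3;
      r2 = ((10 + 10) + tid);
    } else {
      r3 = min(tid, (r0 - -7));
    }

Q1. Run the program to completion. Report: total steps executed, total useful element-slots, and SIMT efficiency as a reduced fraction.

Answer: 10 steps, 71 useful, 71/80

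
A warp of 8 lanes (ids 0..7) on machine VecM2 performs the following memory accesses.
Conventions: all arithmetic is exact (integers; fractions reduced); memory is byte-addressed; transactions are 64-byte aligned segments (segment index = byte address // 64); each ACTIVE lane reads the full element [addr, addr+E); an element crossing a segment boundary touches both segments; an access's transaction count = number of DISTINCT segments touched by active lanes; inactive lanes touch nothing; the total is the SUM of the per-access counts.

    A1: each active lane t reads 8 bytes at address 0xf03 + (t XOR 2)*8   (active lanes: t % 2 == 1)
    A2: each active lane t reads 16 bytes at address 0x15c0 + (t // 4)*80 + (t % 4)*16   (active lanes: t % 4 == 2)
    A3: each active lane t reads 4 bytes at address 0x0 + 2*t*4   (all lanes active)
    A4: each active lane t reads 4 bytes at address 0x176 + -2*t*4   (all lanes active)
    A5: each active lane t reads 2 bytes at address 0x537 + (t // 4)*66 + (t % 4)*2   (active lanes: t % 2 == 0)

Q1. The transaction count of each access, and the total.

A1: 2 transactions
A2: 2 transactions
A3: 1 transaction
A4: 2 transactions
A5: 2 transactions

Answer: 2,2,1,2,2; total 9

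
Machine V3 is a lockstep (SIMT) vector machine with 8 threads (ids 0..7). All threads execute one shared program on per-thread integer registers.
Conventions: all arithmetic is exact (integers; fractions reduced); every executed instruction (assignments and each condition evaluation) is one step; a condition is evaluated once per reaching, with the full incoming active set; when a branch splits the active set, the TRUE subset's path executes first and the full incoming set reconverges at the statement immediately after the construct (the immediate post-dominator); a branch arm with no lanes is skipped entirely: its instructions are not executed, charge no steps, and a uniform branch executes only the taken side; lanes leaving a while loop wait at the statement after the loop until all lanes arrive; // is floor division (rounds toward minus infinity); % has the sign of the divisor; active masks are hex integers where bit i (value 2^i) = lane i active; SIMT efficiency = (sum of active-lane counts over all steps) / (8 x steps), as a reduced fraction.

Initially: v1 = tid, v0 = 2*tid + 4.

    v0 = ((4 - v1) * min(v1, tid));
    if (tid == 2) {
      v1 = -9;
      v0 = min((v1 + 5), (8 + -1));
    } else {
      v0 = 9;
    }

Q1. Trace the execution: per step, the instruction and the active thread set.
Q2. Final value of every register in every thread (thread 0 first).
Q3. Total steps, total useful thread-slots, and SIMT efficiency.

step 0: v0 <- ((4 - v1) * min(v1, tid)) 0xff
step 1: eval (tid == 2)              0xff
step 2: v1 <- -9                     0x04
step 3: v0 <- min((v1 + 5), (8 + -1)) 0x04
step 4: v0 <- 9                      0xfb

Answer: 5 steps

v1: 0,1,-9,3,4,5,6,7
v0: 9,9,-4,9,9,9,9,9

steps = 5; useful = 25; efficiency = 25/40 = 5/8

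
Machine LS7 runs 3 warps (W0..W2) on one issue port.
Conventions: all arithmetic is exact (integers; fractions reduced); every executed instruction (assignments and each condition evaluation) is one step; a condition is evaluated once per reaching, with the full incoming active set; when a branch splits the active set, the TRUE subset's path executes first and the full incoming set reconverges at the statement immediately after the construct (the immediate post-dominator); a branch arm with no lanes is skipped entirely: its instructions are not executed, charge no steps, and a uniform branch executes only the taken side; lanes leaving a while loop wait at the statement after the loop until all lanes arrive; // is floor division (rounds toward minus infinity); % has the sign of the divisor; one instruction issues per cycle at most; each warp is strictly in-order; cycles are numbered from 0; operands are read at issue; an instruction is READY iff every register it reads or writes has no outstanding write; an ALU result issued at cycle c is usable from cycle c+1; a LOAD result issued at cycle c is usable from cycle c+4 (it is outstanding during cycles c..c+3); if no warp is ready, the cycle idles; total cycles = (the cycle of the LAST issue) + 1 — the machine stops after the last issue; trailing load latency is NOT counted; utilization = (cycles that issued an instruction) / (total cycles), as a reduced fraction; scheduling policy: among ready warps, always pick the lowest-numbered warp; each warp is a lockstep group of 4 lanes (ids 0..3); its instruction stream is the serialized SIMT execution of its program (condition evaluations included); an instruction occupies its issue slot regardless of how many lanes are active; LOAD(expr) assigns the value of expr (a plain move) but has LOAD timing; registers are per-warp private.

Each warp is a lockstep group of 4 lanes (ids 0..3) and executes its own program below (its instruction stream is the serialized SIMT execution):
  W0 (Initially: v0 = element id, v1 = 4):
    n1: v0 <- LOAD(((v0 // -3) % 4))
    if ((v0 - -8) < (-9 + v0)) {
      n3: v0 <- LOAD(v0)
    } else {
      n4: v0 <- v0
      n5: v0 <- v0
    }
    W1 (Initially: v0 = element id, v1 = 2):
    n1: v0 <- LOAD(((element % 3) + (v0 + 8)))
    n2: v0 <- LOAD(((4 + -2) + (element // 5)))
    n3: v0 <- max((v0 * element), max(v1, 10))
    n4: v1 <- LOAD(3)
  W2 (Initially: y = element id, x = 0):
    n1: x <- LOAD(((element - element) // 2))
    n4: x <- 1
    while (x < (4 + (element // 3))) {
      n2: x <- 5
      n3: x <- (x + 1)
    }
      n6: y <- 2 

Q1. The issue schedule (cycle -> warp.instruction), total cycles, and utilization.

cycle 0: W0.I0
cycle 1: W1.I0
cycle 2: W2.I0
cycle 3: idle
cycle 4: W0.I1
cycle 5: W0.I2
cycle 6: W0.I3
cycle 7: W1.I1
cycle 8: W2.I1
cycle 9: W2.I2
cycle 10: W2.I3
cycle 11: W1.I2
cycle 12: W1.I3
cycle 13: W2.I4
cycle 14: W2.I5
cycle 15: W2.I6

Answer: 16 cycles, utilization 15/16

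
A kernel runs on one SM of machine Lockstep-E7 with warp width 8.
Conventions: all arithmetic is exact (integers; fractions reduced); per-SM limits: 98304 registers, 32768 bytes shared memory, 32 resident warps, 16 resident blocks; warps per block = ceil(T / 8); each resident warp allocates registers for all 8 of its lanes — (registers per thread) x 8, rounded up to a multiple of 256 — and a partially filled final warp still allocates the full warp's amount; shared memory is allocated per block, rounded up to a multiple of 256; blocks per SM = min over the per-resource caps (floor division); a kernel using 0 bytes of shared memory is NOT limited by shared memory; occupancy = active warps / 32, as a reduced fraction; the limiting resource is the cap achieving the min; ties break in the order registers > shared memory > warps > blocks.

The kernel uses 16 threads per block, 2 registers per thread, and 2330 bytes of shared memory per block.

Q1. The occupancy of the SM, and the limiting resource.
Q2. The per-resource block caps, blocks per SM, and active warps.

Answer: occupancy 3/4, limited by shared memory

registers: 192 blocks
shared memory: 12 blocks
warps: 16 blocks
blocks: 16 blocks

Answer: 12 blocks, 24 active warps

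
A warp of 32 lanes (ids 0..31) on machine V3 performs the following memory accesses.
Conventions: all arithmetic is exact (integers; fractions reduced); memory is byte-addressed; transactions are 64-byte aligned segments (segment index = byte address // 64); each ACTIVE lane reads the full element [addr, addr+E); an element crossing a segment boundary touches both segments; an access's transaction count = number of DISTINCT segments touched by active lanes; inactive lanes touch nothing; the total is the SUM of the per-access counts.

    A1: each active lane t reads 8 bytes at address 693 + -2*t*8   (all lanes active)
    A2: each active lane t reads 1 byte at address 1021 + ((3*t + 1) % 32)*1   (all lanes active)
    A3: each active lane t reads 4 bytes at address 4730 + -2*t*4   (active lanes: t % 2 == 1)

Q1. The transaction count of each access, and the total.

A1: 8 transactions
A2: 2 transactions
A3: 4 transactions

Answer: 8,2,4; total 14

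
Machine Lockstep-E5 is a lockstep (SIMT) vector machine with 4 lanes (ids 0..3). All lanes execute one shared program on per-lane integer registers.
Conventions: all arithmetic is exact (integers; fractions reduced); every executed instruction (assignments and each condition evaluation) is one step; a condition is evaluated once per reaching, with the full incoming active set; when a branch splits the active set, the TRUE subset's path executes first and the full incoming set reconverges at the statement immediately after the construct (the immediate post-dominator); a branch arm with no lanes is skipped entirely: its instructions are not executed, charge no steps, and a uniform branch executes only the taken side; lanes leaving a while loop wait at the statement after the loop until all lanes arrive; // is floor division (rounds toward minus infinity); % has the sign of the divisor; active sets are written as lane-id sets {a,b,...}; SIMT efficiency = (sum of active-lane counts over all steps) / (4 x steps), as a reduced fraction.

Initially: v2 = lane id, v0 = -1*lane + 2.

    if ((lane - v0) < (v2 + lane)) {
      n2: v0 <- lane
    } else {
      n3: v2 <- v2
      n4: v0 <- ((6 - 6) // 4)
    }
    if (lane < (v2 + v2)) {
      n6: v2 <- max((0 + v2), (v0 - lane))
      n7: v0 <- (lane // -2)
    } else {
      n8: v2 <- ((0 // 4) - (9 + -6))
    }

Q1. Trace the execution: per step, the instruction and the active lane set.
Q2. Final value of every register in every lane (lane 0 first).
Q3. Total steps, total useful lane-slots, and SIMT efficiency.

step 0: eval ((lane - v0) < (v2 + lane)) {0,1,2,3}
step 1: v0 <- lane                   {0,1,2,3}
step 2: eval (lane < (v2 + v2))      {0,1,2,3}
step 3: v2 <- max((0 + v2), (v0 - lane)) {1,2,3}
step 4: v0 <- (lane // -2)           {1,2,3}
step 5: v2 <- ((0 // 4) - (9 + -6))  {0}

Answer: 6 steps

v2: -3,1,2,3
v0: 0,-1,-1,-2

steps = 6; useful = 19; efficiency = 19/24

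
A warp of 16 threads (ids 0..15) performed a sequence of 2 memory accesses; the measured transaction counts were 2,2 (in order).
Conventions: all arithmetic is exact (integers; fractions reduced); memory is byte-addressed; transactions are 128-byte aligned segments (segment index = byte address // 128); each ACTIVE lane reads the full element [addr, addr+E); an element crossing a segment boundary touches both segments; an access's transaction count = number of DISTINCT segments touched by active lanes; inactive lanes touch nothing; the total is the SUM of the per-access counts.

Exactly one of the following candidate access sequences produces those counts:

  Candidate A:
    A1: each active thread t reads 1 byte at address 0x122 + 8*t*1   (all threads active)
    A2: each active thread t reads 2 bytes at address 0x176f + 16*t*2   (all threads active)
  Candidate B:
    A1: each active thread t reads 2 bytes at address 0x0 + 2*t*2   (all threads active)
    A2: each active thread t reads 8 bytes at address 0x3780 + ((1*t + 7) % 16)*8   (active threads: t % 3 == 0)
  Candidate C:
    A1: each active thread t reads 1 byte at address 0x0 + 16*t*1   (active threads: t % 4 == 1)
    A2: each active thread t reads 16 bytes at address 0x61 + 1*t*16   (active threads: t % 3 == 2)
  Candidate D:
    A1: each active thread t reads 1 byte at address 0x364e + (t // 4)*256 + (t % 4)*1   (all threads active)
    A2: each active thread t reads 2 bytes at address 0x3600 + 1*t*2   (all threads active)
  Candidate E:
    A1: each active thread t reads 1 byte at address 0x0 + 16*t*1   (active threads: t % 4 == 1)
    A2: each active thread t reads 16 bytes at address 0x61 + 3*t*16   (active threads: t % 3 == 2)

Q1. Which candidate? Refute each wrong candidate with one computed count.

A: A2 gives 5 transactions, not 2
B: A1 gives 1 transaction, not 2
D: A1 gives 4 transactions, not 2
E: A2 gives 6 transactions, not 2
C: all counts match (2,2)

Answer: C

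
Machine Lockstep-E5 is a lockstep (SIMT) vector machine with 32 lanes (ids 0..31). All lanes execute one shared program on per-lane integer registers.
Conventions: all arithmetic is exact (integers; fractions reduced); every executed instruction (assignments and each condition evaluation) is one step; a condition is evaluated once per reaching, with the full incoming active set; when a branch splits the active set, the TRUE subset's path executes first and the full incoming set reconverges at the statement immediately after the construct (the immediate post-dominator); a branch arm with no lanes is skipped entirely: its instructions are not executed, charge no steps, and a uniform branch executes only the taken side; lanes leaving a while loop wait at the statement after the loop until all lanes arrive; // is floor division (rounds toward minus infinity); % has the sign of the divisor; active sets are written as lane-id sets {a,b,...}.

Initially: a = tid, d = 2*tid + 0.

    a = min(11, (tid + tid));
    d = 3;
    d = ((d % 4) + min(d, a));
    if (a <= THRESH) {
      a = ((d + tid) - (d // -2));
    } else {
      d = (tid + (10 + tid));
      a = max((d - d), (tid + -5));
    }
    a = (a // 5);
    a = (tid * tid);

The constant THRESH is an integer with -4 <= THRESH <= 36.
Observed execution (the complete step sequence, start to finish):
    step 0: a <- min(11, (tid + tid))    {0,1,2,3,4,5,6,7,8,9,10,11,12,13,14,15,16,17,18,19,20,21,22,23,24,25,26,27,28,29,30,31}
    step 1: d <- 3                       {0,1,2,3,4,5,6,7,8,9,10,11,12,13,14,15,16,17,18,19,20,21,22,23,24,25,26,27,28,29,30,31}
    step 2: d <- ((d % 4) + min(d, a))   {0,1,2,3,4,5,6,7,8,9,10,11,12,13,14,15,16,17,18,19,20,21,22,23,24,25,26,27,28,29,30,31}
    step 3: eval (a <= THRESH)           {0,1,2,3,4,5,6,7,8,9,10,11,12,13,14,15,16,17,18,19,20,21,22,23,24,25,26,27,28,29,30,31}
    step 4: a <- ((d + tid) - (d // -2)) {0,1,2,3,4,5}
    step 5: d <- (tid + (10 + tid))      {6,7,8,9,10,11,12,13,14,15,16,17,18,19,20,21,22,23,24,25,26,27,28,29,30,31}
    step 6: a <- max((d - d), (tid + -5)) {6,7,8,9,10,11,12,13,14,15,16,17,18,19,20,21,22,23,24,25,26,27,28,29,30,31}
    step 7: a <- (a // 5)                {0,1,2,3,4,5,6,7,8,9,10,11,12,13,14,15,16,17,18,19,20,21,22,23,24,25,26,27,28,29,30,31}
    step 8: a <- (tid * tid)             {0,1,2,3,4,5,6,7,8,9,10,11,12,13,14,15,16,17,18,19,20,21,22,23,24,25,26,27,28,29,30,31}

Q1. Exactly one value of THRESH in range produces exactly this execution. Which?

Answer: THRESH = 10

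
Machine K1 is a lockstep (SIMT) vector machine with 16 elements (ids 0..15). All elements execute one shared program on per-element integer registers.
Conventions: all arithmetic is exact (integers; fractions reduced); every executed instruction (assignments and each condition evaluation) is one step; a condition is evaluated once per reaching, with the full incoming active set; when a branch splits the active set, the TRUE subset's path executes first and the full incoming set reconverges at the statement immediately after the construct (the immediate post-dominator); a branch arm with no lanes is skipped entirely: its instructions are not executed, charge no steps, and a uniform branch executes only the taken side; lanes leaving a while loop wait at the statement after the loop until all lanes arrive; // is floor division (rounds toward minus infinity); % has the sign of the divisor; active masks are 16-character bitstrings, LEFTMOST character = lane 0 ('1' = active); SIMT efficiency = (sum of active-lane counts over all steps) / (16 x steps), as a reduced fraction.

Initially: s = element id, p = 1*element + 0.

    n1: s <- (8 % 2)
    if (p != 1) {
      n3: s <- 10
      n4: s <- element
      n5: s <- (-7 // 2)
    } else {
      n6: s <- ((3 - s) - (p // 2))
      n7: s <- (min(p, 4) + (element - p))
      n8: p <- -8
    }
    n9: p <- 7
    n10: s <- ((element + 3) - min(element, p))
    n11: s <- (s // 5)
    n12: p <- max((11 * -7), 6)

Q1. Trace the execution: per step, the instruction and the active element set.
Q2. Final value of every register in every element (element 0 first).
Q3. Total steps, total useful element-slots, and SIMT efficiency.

step 0: s <- (8 % 2)                 1111111111111111
step 1: eval (p != 1)                1111111111111111
step 2: s <- 10                      1011111111111111
step 3: s <- element                 1011111111111111
step 4: s <- (-7 // 2)               1011111111111111
step 5: s <- ((3 - s) - (p // 2))    0100000000000000
step 6: s <- (min(p, 4) + (element - p)) 0100000000000000
step 7: p <- -8                      0100000000000000
step 8: p <- 7                       1111111111111111
step 9: s <- ((element + 3) - min(element, p)) 1111111111111111
step 10: s <- (s // 5)                1111111111111111
step 11: p <- max((11 * -7), 6)       1111111111111111

Answer: 12 steps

s: 0,0,0,0,0,0,0,0,0,1,1,1,1,1,2,2
p: 6,6,6,6,6,6,6,6,6,6,6,6,6,6,6,6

steps = 12; useful = 144; efficiency = 144/192 = 3/4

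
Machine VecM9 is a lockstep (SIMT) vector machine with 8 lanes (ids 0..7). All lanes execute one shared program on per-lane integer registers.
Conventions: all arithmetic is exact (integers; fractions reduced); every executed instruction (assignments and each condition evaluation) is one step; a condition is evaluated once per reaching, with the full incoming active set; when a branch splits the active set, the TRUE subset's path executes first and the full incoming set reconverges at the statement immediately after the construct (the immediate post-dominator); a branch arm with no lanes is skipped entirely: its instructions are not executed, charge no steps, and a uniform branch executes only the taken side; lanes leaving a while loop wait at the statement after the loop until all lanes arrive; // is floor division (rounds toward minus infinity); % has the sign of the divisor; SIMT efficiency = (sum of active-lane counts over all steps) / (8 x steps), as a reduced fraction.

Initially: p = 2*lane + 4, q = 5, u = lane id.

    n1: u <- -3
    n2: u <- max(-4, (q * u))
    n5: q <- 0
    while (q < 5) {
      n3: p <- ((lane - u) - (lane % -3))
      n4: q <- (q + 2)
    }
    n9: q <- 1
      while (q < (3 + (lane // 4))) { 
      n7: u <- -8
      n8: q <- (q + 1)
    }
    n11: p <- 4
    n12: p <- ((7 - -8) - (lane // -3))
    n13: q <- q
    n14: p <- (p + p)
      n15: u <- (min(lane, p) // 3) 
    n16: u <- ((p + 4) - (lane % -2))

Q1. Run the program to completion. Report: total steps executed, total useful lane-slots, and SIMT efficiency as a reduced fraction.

Answer: 30 steps, 228 useful, 19/20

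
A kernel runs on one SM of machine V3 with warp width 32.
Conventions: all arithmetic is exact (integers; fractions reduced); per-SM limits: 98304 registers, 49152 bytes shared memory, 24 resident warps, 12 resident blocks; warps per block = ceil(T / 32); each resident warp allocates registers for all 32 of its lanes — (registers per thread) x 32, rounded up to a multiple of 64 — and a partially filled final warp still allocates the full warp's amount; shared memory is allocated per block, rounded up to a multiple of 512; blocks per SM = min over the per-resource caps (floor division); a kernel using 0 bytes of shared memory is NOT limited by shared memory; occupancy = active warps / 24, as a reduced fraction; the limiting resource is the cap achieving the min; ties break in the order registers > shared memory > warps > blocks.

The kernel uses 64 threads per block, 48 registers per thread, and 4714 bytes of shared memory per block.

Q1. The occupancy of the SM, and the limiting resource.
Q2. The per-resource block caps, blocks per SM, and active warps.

Answer: occupancy 3/4, limited by shared memory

registers: 32 blocks
shared memory: 9 blocks
warps: 12 blocks
blocks: 12 blocks

Answer: 9 blocks, 18 active warps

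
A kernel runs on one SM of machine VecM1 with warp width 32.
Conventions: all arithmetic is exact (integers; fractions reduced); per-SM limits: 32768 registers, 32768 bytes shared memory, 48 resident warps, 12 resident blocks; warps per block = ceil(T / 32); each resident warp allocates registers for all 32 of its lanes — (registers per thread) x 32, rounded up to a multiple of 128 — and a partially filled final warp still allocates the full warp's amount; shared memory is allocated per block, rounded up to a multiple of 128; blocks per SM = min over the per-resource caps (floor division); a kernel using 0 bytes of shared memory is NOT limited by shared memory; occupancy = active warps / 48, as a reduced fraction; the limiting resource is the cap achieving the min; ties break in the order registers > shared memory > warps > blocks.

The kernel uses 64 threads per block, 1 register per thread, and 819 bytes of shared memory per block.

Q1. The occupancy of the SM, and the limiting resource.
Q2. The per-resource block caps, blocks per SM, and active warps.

Answer: occupancy 1/2, limited by blocks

registers: 128 blocks
shared memory: 36 blocks
warps: 24 blocks
blocks: 12 blocks

Answer: 12 blocks, 24 active warps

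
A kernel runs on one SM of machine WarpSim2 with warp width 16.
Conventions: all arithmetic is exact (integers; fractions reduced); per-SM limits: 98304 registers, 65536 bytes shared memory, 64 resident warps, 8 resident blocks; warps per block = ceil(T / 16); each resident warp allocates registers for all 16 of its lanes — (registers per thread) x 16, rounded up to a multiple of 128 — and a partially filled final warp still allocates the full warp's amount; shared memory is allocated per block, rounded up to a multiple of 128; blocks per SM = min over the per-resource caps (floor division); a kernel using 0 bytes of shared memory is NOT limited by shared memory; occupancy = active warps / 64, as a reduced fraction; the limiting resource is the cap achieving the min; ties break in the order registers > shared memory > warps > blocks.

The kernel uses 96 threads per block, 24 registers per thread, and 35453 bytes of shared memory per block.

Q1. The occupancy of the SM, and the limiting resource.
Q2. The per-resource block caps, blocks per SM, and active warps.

Answer: occupancy 3/32, limited by shared memory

registers: 42 blocks
shared memory: 1 block
warps: 10 blocks
blocks: 8 blocks

Answer: 1 block, 6 active warps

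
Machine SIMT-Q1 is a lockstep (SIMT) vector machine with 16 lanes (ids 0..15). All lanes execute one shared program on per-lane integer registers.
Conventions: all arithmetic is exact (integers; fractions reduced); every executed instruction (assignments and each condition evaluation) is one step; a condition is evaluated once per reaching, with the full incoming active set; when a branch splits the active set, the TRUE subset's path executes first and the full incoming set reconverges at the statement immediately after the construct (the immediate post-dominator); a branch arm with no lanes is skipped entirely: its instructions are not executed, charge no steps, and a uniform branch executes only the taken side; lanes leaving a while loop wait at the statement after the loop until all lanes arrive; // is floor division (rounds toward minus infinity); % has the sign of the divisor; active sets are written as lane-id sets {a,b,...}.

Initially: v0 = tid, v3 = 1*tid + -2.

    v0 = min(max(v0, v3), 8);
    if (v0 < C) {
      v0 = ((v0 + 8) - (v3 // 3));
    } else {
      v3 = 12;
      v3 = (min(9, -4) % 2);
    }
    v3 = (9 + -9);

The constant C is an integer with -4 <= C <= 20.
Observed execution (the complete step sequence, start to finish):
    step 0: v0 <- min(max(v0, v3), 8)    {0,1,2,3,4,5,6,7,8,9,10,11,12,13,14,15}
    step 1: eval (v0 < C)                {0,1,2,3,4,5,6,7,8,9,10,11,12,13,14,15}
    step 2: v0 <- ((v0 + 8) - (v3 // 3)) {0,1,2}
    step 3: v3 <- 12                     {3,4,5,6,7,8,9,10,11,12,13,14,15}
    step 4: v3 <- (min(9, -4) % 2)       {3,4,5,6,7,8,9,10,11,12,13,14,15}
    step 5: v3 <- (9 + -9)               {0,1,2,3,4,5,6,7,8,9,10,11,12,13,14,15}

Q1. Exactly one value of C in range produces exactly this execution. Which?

Answer: C = 3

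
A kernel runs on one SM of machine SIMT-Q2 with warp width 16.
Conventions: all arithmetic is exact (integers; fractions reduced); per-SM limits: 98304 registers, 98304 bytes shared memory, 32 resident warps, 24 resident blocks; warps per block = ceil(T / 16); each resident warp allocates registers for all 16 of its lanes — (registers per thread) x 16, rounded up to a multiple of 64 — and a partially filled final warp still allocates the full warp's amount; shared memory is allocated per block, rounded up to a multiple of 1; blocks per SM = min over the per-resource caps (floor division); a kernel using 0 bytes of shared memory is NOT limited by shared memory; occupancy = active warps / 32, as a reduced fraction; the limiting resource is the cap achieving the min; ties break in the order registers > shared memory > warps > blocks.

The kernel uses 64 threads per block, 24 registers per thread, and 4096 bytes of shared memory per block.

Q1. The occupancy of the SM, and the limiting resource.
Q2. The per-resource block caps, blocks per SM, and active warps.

Answer: occupancy 1, limited by warps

registers: 64 blocks
shared memory: 24 blocks
warps: 8 blocks
blocks: 24 blocks

Answer: 8 blocks, 32 active warps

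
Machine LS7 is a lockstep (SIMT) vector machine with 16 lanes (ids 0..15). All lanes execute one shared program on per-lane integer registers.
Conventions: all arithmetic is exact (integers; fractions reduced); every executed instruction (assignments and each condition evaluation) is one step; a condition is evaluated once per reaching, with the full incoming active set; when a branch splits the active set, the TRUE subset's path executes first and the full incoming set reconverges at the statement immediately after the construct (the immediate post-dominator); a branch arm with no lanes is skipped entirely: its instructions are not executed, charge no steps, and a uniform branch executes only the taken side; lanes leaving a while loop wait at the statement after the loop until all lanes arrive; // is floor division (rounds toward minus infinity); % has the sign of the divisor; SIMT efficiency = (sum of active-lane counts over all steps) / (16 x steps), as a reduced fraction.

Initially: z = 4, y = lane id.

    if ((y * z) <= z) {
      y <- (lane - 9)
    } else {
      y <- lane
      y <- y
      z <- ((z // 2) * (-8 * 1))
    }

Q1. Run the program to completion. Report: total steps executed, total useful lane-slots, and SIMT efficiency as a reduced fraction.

Answer: 5 steps, 60 useful, 3/4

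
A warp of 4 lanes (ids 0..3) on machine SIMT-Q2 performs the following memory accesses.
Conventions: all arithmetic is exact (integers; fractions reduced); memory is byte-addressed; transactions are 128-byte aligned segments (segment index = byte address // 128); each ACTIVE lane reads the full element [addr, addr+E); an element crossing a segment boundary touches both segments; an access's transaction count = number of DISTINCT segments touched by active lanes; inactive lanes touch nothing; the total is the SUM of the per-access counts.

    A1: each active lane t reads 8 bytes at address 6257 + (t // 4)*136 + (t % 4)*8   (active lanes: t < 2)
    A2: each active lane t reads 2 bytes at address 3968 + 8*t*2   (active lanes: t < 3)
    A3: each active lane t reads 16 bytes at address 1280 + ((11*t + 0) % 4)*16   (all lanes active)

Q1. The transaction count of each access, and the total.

A1: 2 transactions
A2: 1 transaction
A3: 1 transaction

Answer: 2,1,1; total 4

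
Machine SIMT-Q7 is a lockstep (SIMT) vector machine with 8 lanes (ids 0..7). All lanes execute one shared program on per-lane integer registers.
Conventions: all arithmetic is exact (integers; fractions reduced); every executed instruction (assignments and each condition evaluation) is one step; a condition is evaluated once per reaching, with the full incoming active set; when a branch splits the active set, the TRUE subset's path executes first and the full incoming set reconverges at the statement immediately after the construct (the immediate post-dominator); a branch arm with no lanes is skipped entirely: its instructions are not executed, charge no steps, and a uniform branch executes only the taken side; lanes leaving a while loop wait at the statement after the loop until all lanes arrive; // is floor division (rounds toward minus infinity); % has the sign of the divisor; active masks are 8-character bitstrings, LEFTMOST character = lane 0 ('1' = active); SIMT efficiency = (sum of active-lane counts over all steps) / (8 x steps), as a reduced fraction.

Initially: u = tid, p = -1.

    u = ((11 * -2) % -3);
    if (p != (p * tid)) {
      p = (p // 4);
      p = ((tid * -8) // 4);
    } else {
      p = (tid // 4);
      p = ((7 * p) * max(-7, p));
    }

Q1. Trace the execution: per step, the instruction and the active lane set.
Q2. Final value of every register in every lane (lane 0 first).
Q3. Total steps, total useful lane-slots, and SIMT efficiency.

step 0: u <- ((11 * -2) % -3)        11111111
step 1: eval (p != (p * tid))        11111111
step 2: p <- (p // 4)                10111111
step 3: p <- ((tid * -8) // 4)       10111111
step 4: p <- (tid // 4)              01000000
step 5: p <- ((7 * p) * max(-7, p))  01000000

Answer: 6 steps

u: -1,-1,-1,-1,-1,-1,-1,-1
p: 0,0,-4,-6,-8,-10,-12,-14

steps = 6; useful = 32; efficiency = 32/48 = 2/3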